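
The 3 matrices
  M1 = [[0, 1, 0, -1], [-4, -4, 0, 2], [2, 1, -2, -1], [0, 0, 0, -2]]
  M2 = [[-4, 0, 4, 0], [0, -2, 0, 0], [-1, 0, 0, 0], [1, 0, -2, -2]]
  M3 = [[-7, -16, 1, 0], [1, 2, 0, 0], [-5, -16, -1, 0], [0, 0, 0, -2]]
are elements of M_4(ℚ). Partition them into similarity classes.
2 classes: {M1, M2}, {M3}

Characteristic polynomials: χ_{M1} = (x + 2)^4, χ_{M2} = (x + 2)^4, χ_{M3} = (x + 2)^4.

{M1, M2}: invariant factors x + 2, x + 2, (x + 2)^2.

{M3}: invariant factors x + 2, (x + 2)^3.

Matrices are similar if and only if their invariant-factor lists agree; the partition into similarity classes is {M1, M2}, {M3}.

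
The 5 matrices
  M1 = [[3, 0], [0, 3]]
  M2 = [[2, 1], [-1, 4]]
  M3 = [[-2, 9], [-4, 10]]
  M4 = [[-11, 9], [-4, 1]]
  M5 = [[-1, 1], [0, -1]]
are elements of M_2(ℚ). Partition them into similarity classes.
Characteristic polynomials: χ_{M1} = (x - 3)^2, χ_{M2} = (x - 3)^2, χ_{M3} = (x - 4)^2, χ_{M4} = (x + 5)^2, χ_{M5} = (x + 1)^2.

{M1}: invariant factors x - 3, x - 3.

{M2}: invariant factors (x - 3)^2.

{M3}: invariant factors (x - 4)^2.

{M4}: invariant factors (x + 5)^2.

{M5}: invariant factors (x + 1)^2.

Matrices are similar if and only if their invariant-factor lists agree; the partition into similarity classes is {M1}, {M2}, {M3}, {M4}, {M5}.

5 classes: {M1}, {M2}, {M3}, {M4}, {M5}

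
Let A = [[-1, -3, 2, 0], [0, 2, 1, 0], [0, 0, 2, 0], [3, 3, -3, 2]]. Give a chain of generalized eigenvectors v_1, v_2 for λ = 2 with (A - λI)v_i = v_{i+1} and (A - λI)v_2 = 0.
We seek v_1 ∈ ker((A - 2I)^2) \ ker(A - 2I), then set v_{i+1} = (A - 2I) v_i.

One such chain is v_1 = [[0, 1, 1, -1]]^T, v_2 = [[-1, 1, 0, 0]]^T. Check: (A - 2I) v_2 = [[0, 0, 0, 0]]^T = 0.

v_1 = [[0, 1, 1, -1]]^T, v_2 = [[-1, 1, 0, 0]]^T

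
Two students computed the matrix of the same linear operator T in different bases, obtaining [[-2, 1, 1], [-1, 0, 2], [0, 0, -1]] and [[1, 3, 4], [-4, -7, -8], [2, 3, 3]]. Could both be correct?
No.

Both have characteristic polynomial (x + 1)^3, but the minimal polynomial of A is (x + 1)^3 while the minimal polynomial of B is (x + 1)^2. The minimal polynomial is a similarity invariant, so A and B are not similar.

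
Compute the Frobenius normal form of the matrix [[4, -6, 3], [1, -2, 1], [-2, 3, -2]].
The invariant factors of A (the non-unit diagonal entries of the Smith normal form of xI - A over ℚ[x]) are x^3 - 3x - 1, each dividing the next. The characteristic polynomial is their product, x^3 - 3x - 1.

The rational canonical form is the block-diagonal matrix of companion matrices C(f_i):
R = [[0, 0, 1], [1, 0, 3], [0, 1, 0]].

Note the characteristic polynomial does not split into linear factors over ℚ, so A has no Jordan form over ℚ; the rational canonical form exists over any field.

R = [[0, 0, 1], [1, 0, 3], [0, 1, 0]]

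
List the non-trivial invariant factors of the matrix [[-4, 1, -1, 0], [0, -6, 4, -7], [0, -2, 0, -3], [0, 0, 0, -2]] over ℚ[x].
(x + 2)^2(x + 4)^2

The Jordan structure of A has elementary divisors (x + 4)^2, (x + 2)^2. Arranging the block sizes at each eigenvalue in decreasing order and taking row products gives the invariant factors.

Invariant factors (smallest first, each dividing the next): (x + 2)^2(x + 4)^2.

Check: the last factor (x + 2)^2(x + 4)^2 is the minimal polynomial, and the product (x + 2)^2(x + 4)^2 is the characteristic polynomial.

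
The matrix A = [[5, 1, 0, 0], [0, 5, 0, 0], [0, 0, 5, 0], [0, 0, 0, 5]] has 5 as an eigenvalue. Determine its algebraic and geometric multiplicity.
algebraic multiplicity 4, geometric multiplicity 3

The characteristic polynomial is (x - 5)^4, so the factor x - 5 appears with exponent 4: the algebraic multiplicity is 4.

rank(A - 5I) = 1, so the eigenspace has dimension 4 - 1 = 3: the geometric multiplicity is 3.

Since 3 < 4, A is not diagonalizable.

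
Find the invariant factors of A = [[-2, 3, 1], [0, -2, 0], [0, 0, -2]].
The Jordan structure of A has elementary divisors (x + 2)^2, (x + 2). Arranging the block sizes at each eigenvalue in decreasing order and taking row products gives the invariant factors.

Invariant factors (smallest first, each dividing the next): x + 2, (x + 2)^2.

Check: the last factor (x + 2)^2 is the minimal polynomial, and the product (x + 2)^3 is the characteristic polynomial.

x + 2, (x + 2)^2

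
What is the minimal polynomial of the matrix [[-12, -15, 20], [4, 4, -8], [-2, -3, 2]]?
The characteristic polynomial factors as (x + 2)^3. The minimal polynomial is ∏(x - λ)^{k_λ} where k_λ is the size of the largest Jordan block at λ.

For λ = -2: rank(A + 2I) = 1, and the largest Jordan block has size 2 (the smallest k with rank((A + 2I)^k) = rank((A + 2I)^(k+1))).

So m_A(x) = (x + 2)^2.

m_A(x) = (x + 2)^2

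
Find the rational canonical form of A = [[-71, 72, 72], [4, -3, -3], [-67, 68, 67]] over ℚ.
R = [[0, 0, 75], [1, 0, 5], [0, 1, -7]]

The invariant factors of A (the non-unit diagonal entries of the Smith normal form of xI - A over ℚ[x]) are (x - 3)(x + 5)^2, each dividing the next. The characteristic polynomial is their product, (x - 3)(x + 5)^2.

The rational canonical form is the block-diagonal matrix of companion matrices C(f_i):
R = [[0, 0, 75], [1, 0, 5], [0, 1, -7]].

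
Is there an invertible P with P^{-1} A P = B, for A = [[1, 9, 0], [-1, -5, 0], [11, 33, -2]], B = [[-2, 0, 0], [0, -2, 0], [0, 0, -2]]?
No.

Both have characteristic polynomial (x + 2)^3, but the minimal polynomial of A is (x + 2)^2 while the minimal polynomial of B is x + 2. The minimal polynomial is a similarity invariant, so A and B are not similar.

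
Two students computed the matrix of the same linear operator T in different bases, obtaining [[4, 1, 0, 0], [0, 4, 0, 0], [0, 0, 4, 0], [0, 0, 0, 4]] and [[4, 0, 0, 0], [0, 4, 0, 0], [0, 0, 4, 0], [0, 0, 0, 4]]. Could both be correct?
No.

Both have characteristic polynomial (x - 4)^4, but the minimal polynomial of A is (x - 4)^2 while the minimal polynomial of B is x - 4. The minimal polynomial is a similarity invariant, so A and B are not similar.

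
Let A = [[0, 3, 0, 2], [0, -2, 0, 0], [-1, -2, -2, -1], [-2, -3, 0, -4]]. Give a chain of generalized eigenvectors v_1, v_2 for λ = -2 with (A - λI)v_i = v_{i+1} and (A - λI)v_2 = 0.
We seek v_1 ∈ ker((A + 2I)^2) \ ker(A + 2I), then set v_{i+1} = (A + 2I) v_i.

One such chain is v_1 = [[0, 0, 1, 1]]^T, v_2 = [[2, 0, -1, -2]]^T. Check: (A + 2I) v_2 = [[0, 0, 0, 0]]^T = 0.

v_1 = [[0, 0, 1, 1]]^T, v_2 = [[2, 0, -1, -2]]^T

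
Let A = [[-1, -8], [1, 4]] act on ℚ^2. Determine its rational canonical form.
R = [[0, -4], [1, 3]]

The invariant factors of A (the non-unit diagonal entries of the Smith normal form of xI - A over ℚ[x]) are x^2 - 3x + 4, each dividing the next. The characteristic polynomial is their product, x^2 - 3x + 4.

The rational canonical form is the block-diagonal matrix of companion matrices C(f_i):
R = [[0, -4], [1, 3]].

Note the characteristic polynomial does not split into linear factors over ℚ, so A has no Jordan form over ℚ; the rational canonical form exists over any field.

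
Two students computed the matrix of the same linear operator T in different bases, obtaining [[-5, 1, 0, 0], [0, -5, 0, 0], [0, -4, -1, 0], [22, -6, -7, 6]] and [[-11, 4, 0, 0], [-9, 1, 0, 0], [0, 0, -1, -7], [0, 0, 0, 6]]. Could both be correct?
Yes.

Two matrices over a field are similar if and only if they have the same invariant factors.

Both A and B have characteristic polynomial (x - 6)(x + 1)(x + 5)^2 and minimal polynomial (x - 6)(x + 1)(x + 5)^2. Computing further, both have invariant factors (x - 6)(x + 1)(x + 5)^2. Hence A and B are similar.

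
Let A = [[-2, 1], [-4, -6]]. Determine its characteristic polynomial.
χ_A(x) = (x + 4)^2

xI - A = [[x + 2, -1], [4, x + 6]].

Expanding det(xI - A) along the first row:
det(xI - A) = + (x + 2)·det([[x + 6]]) - (-1)·det([[4]]).

Evaluating gives χ_A(x) = x^2 + 8x + 16 = (x + 4)^2.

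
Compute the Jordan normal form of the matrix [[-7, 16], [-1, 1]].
J = [[-3, 1], [0, -3]]

The characteristic polynomial is det(xI - A) = (x + 3)^2, so the eigenvalues are -3 (algebraic multiplicity 2).

For λ = -3: rank(A + 3I) = 1, rank((A + 3I)^2) = 0. The eigenspace has dimension 2 - 1 = 1, so there is 1 Jordan block; the rank sequence gives block sizes [2].

Assembling the blocks gives the Jordan form J above.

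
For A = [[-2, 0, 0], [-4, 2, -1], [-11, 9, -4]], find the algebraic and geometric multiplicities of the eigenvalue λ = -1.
algebraic multiplicity 2, geometric multiplicity 1

The characteristic polynomial is (x + 1)^2(x + 2), so the factor x + 1 appears with exponent 2: the algebraic multiplicity is 2.

rank(A + I) = 2, so the eigenspace has dimension 3 - 2 = 1: the geometric multiplicity is 1.

Since 1 < 2, A is not diagonalizable.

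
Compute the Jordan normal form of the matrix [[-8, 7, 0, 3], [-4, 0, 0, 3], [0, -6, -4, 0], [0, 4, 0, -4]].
J = [[-4, 1, 0, 0], [0, -4, 1, 0], [0, 0, -4, 0], [0, 0, 0, -4]]

The characteristic polynomial is det(xI - A) = (x + 4)^4, so the eigenvalues are -4 (algebraic multiplicity 4).

For λ = -4: rank(A + 4I) = 2, rank((A + 4I)^2) = 1, rank((A + 4I)^3) = 0. The eigenspace has dimension 4 - 2 = 2, so there are 2 Jordan blocks; the rank sequence gives block sizes [3, 1].

Assembling the blocks gives the Jordan form J above.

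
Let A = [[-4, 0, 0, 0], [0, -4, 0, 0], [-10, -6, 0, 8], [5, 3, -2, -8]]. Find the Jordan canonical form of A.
The characteristic polynomial is det(xI - A) = (x + 4)^4, so the eigenvalues are -4 (algebraic multiplicity 4).

For λ = -4: rank(A + 4I) = 1, rank((A + 4I)^2) = 0. The eigenspace has dimension 4 - 1 = 3, so there are 3 Jordan blocks; the rank sequence gives block sizes [2, 1, 1].

Assembling the blocks gives the Jordan form J above.

J = [[-4, 1, 0, 0], [0, -4, 0, 0], [0, 0, -4, 0], [0, 0, 0, -4]]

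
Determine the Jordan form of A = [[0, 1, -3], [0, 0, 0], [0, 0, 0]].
J = [[0, 1, 0], [0, 0, 0], [0, 0, 0]]

The characteristic polynomial is det(xI - A) = x^3, so the eigenvalues are 0 (algebraic multiplicity 3).

For λ = 0: rank(A) = 1, rank(A^2) = 0. The eigenspace has dimension 3 - 1 = 2, so there are 2 Jordan blocks; the rank sequence gives block sizes [2, 1].

Assembling the blocks gives the Jordan form J above.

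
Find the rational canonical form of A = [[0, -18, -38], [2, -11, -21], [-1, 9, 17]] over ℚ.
The invariant factors of A (the non-unit diagonal entries of the Smith normal form of xI - A over ℚ[x]) are (x - 4)^2(x + 2), each dividing the next. The characteristic polynomial is their product, (x - 4)^2(x + 2).

The rational canonical form is the block-diagonal matrix of companion matrices C(f_i):
R = [[0, 0, -32], [1, 0, 0], [0, 1, 6]].

R = [[0, 0, -32], [1, 0, 0], [0, 1, 6]]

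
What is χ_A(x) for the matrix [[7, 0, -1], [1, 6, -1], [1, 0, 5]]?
xI - A = [[x - 7, 0, 1], [-1, x - 6, 1], [-1, 0, x - 5]].

Expanding det(xI - A) along the first row:
det(xI - A) = + (x - 7)·det([[x - 6, 1], [0, x - 5]]) - (0)·det([[-1, 1], [-1, x - 5]]) + (1)·det([[-1, x - 6], [-1, 0]]).

Evaluating gives χ_A(x) = x^3 - 18x^2 + 108x - 216 = (x - 6)^3.

χ_A(x) = (x - 6)^3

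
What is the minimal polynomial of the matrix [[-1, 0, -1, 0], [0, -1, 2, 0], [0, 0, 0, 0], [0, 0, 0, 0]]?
m_A(x) = x(x + 1)

The characteristic polynomial factors as x^2(x + 1)^2. The minimal polynomial is ∏(x - λ)^{k_λ} where k_λ is the size of the largest Jordan block at λ.

For λ = -1: rank(A + I) = 2, and the largest Jordan block has size 1 (the smallest k with rank((A + I)^k) = rank((A + I)^(k+1))).
For λ = 0: rank(A) = 2, and the largest Jordan block has size 1 (the smallest k with rank(A^k) = rank(A^(k+1))).

So m_A(x) = x(x + 1).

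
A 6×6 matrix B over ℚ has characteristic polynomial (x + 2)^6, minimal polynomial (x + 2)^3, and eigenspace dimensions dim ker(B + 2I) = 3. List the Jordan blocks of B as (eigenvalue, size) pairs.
Jordan blocks: (-2, 3), (-2, 2), (-2, 1)

λ = -2: algebraic multiplicity 6 (exponent in χ_B), largest block size 3 (exponent in m_B), 3 blocks (geometric multiplicity). These force block sizes [3, 2, 1].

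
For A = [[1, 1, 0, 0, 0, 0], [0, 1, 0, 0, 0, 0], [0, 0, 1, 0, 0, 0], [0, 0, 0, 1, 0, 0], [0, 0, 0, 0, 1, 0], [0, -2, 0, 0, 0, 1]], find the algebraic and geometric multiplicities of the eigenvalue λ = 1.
algebraic multiplicity 6, geometric multiplicity 5

The characteristic polynomial is (x - 1)^6, so the factor x - 1 appears with exponent 6: the algebraic multiplicity is 6.

rank(A - I) = 1, so the eigenspace has dimension 6 - 1 = 5: the geometric multiplicity is 5.

Since 5 < 6, A is not diagonalizable.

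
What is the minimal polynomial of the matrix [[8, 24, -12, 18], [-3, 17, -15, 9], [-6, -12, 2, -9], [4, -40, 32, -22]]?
m_A(x) = (x - 5)(x - 2)^2(x + 4)

The characteristic polynomial factors as (x - 5)(x - 2)^2(x + 4). The minimal polynomial is ∏(x - λ)^{k_λ} where k_λ is the size of the largest Jordan block at λ.

For λ = -4: rank(A + 4I) = 3, and the largest Jordan block has size 1 (the smallest k with rank((A + 4I)^k) = rank((A + 4I)^(k+1))).
For λ = 2: rank(A - 2I) = 3, and the largest Jordan block has size 2 (the smallest k with rank((A - 2I)^k) = rank((A - 2I)^(k+1))).
For λ = 5: rank(A - 5I) = 3, and the largest Jordan block has size 1 (the smallest k with rank((A - 5I)^k) = rank((A - 5I)^(k+1))).

So m_A(x) = (x - 5)(x - 2)^2(x + 4).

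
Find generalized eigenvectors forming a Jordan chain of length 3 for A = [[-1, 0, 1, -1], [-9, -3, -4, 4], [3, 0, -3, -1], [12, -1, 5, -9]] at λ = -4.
We seek v_1 ∈ ker((A + 4I)^3) \ ker((A + 4I)^2), then set v_{i+1} = (A + 4I) v_i.

One such chain is v_1 = [[0, 1, -3, -3]]^T, v_2 = [[0, 1, 0, -1]]^T, v_3 = [[1, -3, 1, 4]]^T. Check: (A + 4I) v_3 = [[0, 0, 0, 0]]^T = 0.

v_1 = [[0, 1, -3, -3]]^T, v_2 = [[0, 1, 0, -1]]^T, v_3 = [[1, -3, 1, 4]]^T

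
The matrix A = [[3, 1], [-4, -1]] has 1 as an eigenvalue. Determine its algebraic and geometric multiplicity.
algebraic multiplicity 2, geometric multiplicity 1

The characteristic polynomial is (x - 1)^2, so the factor x - 1 appears with exponent 2: the algebraic multiplicity is 2.

rank(A - I) = 1, so the eigenspace has dimension 2 - 1 = 1: the geometric multiplicity is 1.

Since 1 < 2, A is not diagonalizable.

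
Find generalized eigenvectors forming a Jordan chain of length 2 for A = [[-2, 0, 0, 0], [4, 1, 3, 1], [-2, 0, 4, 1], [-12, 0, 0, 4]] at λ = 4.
We seek v_1 ∈ ker((A - 4I)^2) \ ker(A - 4I), then set v_{i+1} = (A - 4I) v_i.

One such chain is v_1 = [[0, -2, -2, 1]]^T, v_2 = [[0, 1, 1, 0]]^T. Check: (A - 4I) v_2 = [[0, 0, 0, 0]]^T = 0.

v_1 = [[0, -2, -2, 1]]^T, v_2 = [[0, 1, 1, 0]]^T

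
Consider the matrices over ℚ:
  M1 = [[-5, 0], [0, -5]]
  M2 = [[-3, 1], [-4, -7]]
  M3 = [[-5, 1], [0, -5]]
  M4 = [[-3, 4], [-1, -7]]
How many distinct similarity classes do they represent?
2 classes: {M1}, {M2, M3, M4}

Characteristic polynomials: χ_{M1} = (x + 5)^2, χ_{M2} = (x + 5)^2, χ_{M3} = (x + 5)^2, χ_{M4} = (x + 5)^2.

{M1}: invariant factors x + 5, x + 5.

{M2, M3, M4}: invariant factors (x + 5)^2.

Matrices are similar if and only if their invariant-factor lists agree; the partition into similarity classes is {M1}, {M2, M3, M4}.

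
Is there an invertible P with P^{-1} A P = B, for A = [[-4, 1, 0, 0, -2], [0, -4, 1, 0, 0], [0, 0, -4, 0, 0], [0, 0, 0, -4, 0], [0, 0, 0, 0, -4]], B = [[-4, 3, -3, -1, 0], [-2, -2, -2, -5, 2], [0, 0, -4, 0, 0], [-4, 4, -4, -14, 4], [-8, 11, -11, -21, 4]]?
Yes.

Two matrices over a field are similar if and only if they have the same invariant factors.

Both A and B have characteristic polynomial (x + 4)^5 and minimal polynomial (x + 4)^3. Computing further, both have invariant factors x + 4, x + 4, (x + 4)^3. Hence A and B are similar.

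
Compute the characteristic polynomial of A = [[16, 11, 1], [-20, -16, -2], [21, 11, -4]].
χ_A(x) = (x - 6)(x + 5)^2

xI - A = [[x - 16, -11, -1], [20, x + 16, 2], [-21, -11, x + 4]].

Expanding det(xI - A) along the first row:
det(xI - A) = + (x - 16)·det([[x + 16, 2], [-11, x + 4]]) - (-11)·det([[20, 2], [-21, x + 4]]) + (-1)·det([[20, x + 16], [-21, -11]]).

Evaluating gives χ_A(x) = x^3 + 4x^2 - 35x - 150 = (x - 6)(x + 5)^2.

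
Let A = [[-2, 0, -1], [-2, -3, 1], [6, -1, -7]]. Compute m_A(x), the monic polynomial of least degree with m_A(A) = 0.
The characteristic polynomial factors as (x + 4)^3. The minimal polynomial is ∏(x - λ)^{k_λ} where k_λ is the size of the largest Jordan block at λ.

For λ = -4: rank(A + 4I) = 2, and the largest Jordan block has size 3 (the smallest k with rank((A + 4I)^k) = rank((A + 4I)^(k+1))).

So m_A(x) = (x + 4)^3.

m_A(x) = (x + 4)^3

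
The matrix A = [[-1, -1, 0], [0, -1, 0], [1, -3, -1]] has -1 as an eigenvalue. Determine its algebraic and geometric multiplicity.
algebraic multiplicity 3, geometric multiplicity 1

The characteristic polynomial is (x + 1)^3, so the factor x + 1 appears with exponent 3: the algebraic multiplicity is 3.

rank(A + I) = 2, so the eigenspace has dimension 3 - 2 = 1: the geometric multiplicity is 1.

Since 1 < 3, A is not diagonalizable.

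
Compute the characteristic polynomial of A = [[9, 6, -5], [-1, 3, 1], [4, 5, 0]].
xI - A = [[x - 9, -6, 5], [1, x - 3, -1], [-4, -5, x]].

Expanding det(xI - A) along the first row:
det(xI - A) = + (x - 9)·det([[x - 3, -1], [-5, x]]) - (-6)·det([[1, -1], [-4, x]]) + (5)·det([[1, x - 3], [-4, -5]]).

Evaluating gives χ_A(x) = x^3 - 12x^2 + 48x - 64 = (x - 4)^3.

χ_A(x) = (x - 4)^3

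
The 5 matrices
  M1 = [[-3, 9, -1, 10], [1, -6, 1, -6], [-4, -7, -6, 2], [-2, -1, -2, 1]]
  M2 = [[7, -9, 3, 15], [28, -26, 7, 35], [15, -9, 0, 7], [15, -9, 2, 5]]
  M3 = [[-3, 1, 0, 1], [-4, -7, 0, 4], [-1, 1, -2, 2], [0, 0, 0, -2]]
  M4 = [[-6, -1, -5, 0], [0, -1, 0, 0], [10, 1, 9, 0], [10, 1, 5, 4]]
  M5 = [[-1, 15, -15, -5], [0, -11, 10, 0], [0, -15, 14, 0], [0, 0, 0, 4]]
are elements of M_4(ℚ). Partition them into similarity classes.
3 classes: {M1, M2, M3}, {M4}, {M5}

Characteristic polynomials: χ_{M1} = (x + 2)^2(x + 5)^2, χ_{M2} = (x + 2)^2(x + 5)^2, χ_{M3} = (x + 2)^2(x + 5)^2, χ_{M4} = (x - 4)^2(x + 1)^2, χ_{M5} = (x - 4)^2(x + 1)^2.

{M1, M2, M3}: invariant factors (x + 2)^2(x + 5)^2.

{M4}: invariant factors x - 4, (x - 4)(x + 1)^2.

{M5}: invariant factors (x - 4)(x + 1), (x - 4)(x + 1).

Matrices are similar if and only if their invariant-factor lists agree; the partition into similarity classes is {M1, M2, M3}, {M4}, {M5}.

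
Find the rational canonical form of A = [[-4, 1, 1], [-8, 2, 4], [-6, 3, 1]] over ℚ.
R = [[-2, 0, 0], [0, 0, 6], [0, 1, 1]]

The invariant factors of A (the non-unit diagonal entries of the Smith normal form of xI - A over ℚ[x]) are x + 2, (x - 3)(x + 2), each dividing the next. The characteristic polynomial is their product, (x - 3)(x + 2)^2.

The rational canonical form is the block-diagonal matrix of companion matrices C(f_i):
R = [[-2, 0, 0], [0, 0, 6], [0, 1, 1]].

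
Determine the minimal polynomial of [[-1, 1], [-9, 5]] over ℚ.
m_A(x) = (x - 2)^2

The characteristic polynomial factors as (x - 2)^2. The minimal polynomial is ∏(x - λ)^{k_λ} where k_λ is the size of the largest Jordan block at λ.

For λ = 2: rank(A - 2I) = 1, and the largest Jordan block has size 2 (the smallest k with rank((A - 2I)^k) = rank((A - 2I)^(k+1))).

So m_A(x) = (x - 2)^2.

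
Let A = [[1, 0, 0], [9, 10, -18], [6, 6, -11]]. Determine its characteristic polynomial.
χ_A(x) = (x - 1)^2(x + 2)

xI - A = [[x - 1, 0, 0], [-9, x - 10, 18], [-6, -6, x + 11]].

Expanding det(xI - A) along the first row:
det(xI - A) = + (x - 1)·det([[x - 10, 18], [-6, x + 11]]) - (0)·det([[-9, 18], [-6, x + 11]]) + (0)·det([[-9, x - 10], [-6, -6]]).

Evaluating gives χ_A(x) = x^3 - 3x + 2 = (x - 1)^2(x + 2).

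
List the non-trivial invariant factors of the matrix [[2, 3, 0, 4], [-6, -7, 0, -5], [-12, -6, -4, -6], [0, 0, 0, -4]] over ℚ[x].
The Jordan structure of A has elementary divisors (x + 4)^2, (x + 4), (x + 1). Arranging the block sizes at each eigenvalue in decreasing order and taking row products gives the invariant factors.

Invariant factors (smallest first, each dividing the next): x + 4, (x + 1)(x + 4)^2.

Check: the last factor (x + 1)(x + 4)^2 is the minimal polynomial, and the product (x + 1)(x + 4)^3 is the characteristic polynomial.

x + 4, (x + 1)(x + 4)^2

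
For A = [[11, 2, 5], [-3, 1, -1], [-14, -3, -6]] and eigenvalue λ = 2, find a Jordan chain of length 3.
v_1 = [[-1, 1, 1]]^T, v_2 = [[-2, 1, 3]]^T, v_3 = [[-1, 2, 1]]^T

We seek v_1 ∈ ker((A - 2I)^3) \ ker((A - 2I)^2), then set v_{i+1} = (A - 2I) v_i.

One such chain is v_1 = [[-1, 1, 1]]^T, v_2 = [[-2, 1, 3]]^T, v_3 = [[-1, 2, 1]]^T. Check: (A - 2I) v_3 = [[0, 0, 0]]^T = 0.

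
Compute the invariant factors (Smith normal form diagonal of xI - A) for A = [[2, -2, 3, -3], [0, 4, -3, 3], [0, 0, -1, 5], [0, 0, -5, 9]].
The Jordan structure of A has elementary divisors (x - 2), (x - 4)^2, (x - 4). Arranging the block sizes at each eigenvalue in decreasing order and taking row products gives the invariant factors.

Invariant factors (smallest first, each dividing the next): x - 4, (x - 4)^2(x - 2).

Check: the last factor (x - 4)^2(x - 2) is the minimal polynomial, and the product (x - 4)^3(x - 2) is the characteristic polynomial.

x - 4, (x - 4)^2(x - 2)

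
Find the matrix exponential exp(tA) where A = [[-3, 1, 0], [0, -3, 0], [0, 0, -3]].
A has Jordan form J = [[-3, 1, 0], [0, -3, 0], [0, 0, -3]] with A = PJP^{-1}, so e^{tA} = P e^{tJ} P^{-1}.

For a Jordan block J_k(λ), e^{tJ_k(λ)} = e^{λt} · (I + tN + t^2 N^2/2! + ... + t^{k-1} N^{k-1}/(k-1)!) where N is the nilpotent superdiagonal part.

Assembling the blocks and conjugating back gives the entries of e^{tA} as shown above.

e^{tA} = [[e^{-3*t}, t*e^{-3*t}, 0], [0, e^{-3*t}, 0], [0, 0, e^{-3*t}]]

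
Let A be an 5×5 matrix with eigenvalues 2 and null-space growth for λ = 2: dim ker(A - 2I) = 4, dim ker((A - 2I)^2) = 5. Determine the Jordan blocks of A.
Jordan blocks: (2, 2), (2, 1), (2, 1), (2, 1)

λ = 2: successive nullity increments [4, 1] count blocks of size ≥ k; block sizes are [2, 1, 1, 1].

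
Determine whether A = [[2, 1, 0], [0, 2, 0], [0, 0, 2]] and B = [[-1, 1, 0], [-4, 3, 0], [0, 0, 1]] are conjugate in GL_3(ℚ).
trace(A) = 6 but trace(B) = 3. The trace is a similarity invariant, so A and B are not similar.

No.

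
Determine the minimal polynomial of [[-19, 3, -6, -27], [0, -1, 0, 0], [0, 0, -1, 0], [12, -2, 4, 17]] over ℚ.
m_A(x) = (x + 1)^2

The characteristic polynomial factors as (x + 1)^4. The minimal polynomial is ∏(x - λ)^{k_λ} where k_λ is the size of the largest Jordan block at λ.

For λ = -1: rank(A + I) = 1, and the largest Jordan block has size 2 (the smallest k with rank((A + I)^k) = rank((A + I)^(k+1))).

So m_A(x) = (x + 1)^2.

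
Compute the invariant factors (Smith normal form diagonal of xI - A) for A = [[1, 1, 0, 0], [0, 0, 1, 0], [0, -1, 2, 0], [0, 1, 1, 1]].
The Jordan structure of A has elementary divisors (x - 1)^3, (x - 1). Arranging the block sizes at each eigenvalue in decreasing order and taking row products gives the invariant factors.

Invariant factors (smallest first, each dividing the next): x - 1, (x - 1)^3.

Check: the last factor (x - 1)^3 is the minimal polynomial, and the product (x - 1)^4 is the characteristic polynomial.

x - 1, (x - 1)^3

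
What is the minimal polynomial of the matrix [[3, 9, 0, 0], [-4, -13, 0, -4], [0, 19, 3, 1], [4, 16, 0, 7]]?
The characteristic polynomial factors as (x - 3)^2(x + 3)^2. The minimal polynomial is ∏(x - λ)^{k_λ} where k_λ is the size of the largest Jordan block at λ.

For λ = -3: rank(A + 3I) = 3, and the largest Jordan block has size 2 (the smallest k with rank((A + 3I)^k) = rank((A + 3I)^(k+1))).
For λ = 3: rank(A - 3I) = 3, and the largest Jordan block has size 2 (the smallest k with rank((A - 3I)^k) = rank((A - 3I)^(k+1))).

So m_A(x) = (x - 3)^2(x + 3)^2.

m_A(x) = (x - 3)^2(x + 3)^2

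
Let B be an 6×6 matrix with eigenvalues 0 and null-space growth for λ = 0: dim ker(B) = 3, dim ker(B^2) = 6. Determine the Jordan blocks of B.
Jordan blocks: (0, 2), (0, 2), (0, 2)

λ = 0: successive nullity increments [3, 3] count blocks of size ≥ k; block sizes are [2, 2, 2].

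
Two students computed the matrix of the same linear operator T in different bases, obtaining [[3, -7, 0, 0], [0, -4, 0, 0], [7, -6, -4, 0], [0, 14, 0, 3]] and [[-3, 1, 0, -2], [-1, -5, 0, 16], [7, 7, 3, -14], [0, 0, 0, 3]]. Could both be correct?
Two matrices over a field are similar if and only if they have the same invariant factors.

Both A and B have characteristic polynomial (x - 3)^2(x + 4)^2 and minimal polynomial (x - 3)(x + 4)^2. Computing further, both have invariant factors x - 3, (x - 3)(x + 4)^2. Hence A and B are similar.

Yes.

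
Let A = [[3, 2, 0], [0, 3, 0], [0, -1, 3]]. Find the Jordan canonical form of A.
The characteristic polynomial is det(xI - A) = (x - 3)^3, so the eigenvalues are 3 (algebraic multiplicity 3).

For λ = 3: rank(A - 3I) = 1, rank((A - 3I)^2) = 0. The eigenspace has dimension 3 - 1 = 2, so there are 2 Jordan blocks; the rank sequence gives block sizes [2, 1].

Assembling the blocks gives the Jordan form J above.

J = [[3, 1, 0], [0, 3, 0], [0, 0, 3]]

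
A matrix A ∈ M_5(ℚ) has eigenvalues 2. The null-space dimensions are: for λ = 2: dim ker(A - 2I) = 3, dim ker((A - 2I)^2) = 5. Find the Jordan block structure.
λ = 2: successive nullity increments [3, 2] count blocks of size ≥ k; block sizes are [2, 2, 1].

Jordan blocks: (2, 2), (2, 2), (2, 1)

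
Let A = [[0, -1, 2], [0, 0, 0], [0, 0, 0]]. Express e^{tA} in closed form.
A has Jordan form J = [[0, 1, 0], [0, 0, 0], [0, 0, 0]] with A = PJP^{-1}, so e^{tA} = P e^{tJ} P^{-1}.

For a Jordan block J_k(λ), e^{tJ_k(λ)} = e^{λt} · (I + tN + t^2 N^2/2! + ... + t^{k-1} N^{k-1}/(k-1)!) where N is the nilpotent superdiagonal part.

Assembling the blocks and conjugating back gives the entries of e^{tA} as shown above.

e^{tA} = [[1, -t, 2*t], [0, 1, 0], [0, 0, 1]]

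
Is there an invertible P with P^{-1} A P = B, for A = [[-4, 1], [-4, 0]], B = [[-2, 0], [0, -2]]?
Both have characteristic polynomial (x + 2)^2, but the minimal polynomial of A is (x + 2)^2 while the minimal polynomial of B is x + 2. The minimal polynomial is a similarity invariant, so A and B are not similar.

No.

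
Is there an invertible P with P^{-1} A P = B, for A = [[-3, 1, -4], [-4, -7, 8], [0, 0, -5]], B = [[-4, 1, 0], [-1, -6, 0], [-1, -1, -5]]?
Yes.

Two matrices over a field are similar if and only if they have the same invariant factors.

Both A and B have characteristic polynomial (x + 5)^3 and minimal polynomial (x + 5)^2. Computing further, both have invariant factors x + 5, (x + 5)^2. Hence A and B are similar.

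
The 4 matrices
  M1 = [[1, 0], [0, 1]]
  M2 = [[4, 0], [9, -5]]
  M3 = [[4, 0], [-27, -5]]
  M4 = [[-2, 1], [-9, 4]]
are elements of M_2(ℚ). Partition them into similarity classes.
3 classes: {M1}, {M2, M3}, {M4}

Characteristic polynomials: χ_{M1} = (x - 1)^2, χ_{M2} = (x - 4)(x + 5), χ_{M3} = (x - 4)(x + 5), χ_{M4} = (x - 1)^2.

{M1}: invariant factors x - 1, x - 1.

{M2, M3}: invariant factors (x - 4)(x + 5).

{M4}: invariant factors (x - 1)^2.

Matrices are similar if and only if their invariant-factor lists agree; the partition into similarity classes is {M1}, {M2, M3}, {M4}.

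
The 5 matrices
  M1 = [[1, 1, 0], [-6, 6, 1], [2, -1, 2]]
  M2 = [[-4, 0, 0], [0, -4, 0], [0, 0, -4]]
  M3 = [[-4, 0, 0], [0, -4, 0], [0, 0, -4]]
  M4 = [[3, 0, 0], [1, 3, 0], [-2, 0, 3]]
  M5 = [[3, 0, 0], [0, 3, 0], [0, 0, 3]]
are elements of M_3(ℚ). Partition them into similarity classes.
Characteristic polynomials: χ_{M1} = (x - 3)^3, χ_{M2} = (x + 4)^3, χ_{M3} = (x + 4)^3, χ_{M4} = (x - 3)^3, χ_{M5} = (x - 3)^3.

{M1}: invariant factors (x - 3)^3.

{M2, M3}: invariant factors x + 4, x + 4, x + 4.

{M4}: invariant factors x - 3, (x - 3)^2.

{M5}: invariant factors x - 3, x - 3, x - 3.

Matrices are similar if and only if their invariant-factor lists agree; the partition into similarity classes is {M1}, {M2, M3}, {M4}, {M5}.

4 classes: {M1}, {M2, M3}, {M4}, {M5}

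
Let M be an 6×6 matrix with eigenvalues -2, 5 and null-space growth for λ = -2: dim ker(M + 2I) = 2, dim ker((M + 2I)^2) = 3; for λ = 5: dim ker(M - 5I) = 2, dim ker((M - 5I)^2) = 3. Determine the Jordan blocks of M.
Jordan blocks: (-2, 2), (-2, 1), (5, 2), (5, 1)

λ = -2: successive nullity increments [2, 1] count blocks of size ≥ k; block sizes are [2, 1].
λ = 5: successive nullity increments [2, 1] count blocks of size ≥ k; block sizes are [2, 1].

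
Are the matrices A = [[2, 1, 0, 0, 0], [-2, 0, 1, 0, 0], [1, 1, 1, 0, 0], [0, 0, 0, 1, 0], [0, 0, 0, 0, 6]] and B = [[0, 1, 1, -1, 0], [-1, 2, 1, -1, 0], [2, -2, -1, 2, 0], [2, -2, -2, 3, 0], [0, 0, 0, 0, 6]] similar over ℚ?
Both have characteristic polynomial (x - 6)(x - 1)^4, but the minimal polynomial of A is (x - 6)(x - 1)^3 while the minimal polynomial of B is (x - 6)(x - 1)^2. The minimal polynomial is a similarity invariant, so A and B are not similar.

No.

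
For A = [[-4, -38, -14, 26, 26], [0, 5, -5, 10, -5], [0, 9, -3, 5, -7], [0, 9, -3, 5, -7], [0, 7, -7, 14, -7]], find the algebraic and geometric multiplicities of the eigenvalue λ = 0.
algebraic multiplicity 4, geometric multiplicity 2

The characteristic polynomial is x^4(x + 4), so the factor x appears with exponent 4: the algebraic multiplicity is 4.

rank(A) = 3, so the eigenspace has dimension 5 - 3 = 2: the geometric multiplicity is 2.

Since 2 < 4, A is not diagonalizable.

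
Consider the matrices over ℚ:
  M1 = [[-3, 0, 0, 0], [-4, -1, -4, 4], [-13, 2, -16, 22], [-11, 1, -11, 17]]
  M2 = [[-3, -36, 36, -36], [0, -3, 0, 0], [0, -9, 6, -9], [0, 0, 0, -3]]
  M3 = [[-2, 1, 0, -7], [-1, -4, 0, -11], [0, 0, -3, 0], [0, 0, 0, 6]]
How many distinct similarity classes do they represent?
Characteristic polynomials: χ_{M1} = (x - 6)(x + 3)^3, χ_{M2} = (x - 6)(x + 3)^3, χ_{M3} = (x - 6)(x + 3)^3.

{M1, M3}: invariant factors x + 3, (x - 6)(x + 3)^2.

{M2}: invariant factors x + 3, x + 3, (x - 6)(x + 3).

Matrices are similar if and only if their invariant-factor lists agree; the partition into similarity classes is {M1, M3}, {M2}.

2 classes: {M1, M3}, {M2}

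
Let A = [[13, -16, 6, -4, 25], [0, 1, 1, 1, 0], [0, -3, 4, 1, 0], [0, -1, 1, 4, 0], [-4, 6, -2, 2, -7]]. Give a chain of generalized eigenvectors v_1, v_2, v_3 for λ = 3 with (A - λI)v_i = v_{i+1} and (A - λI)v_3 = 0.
We seek v_1 ∈ ker((A - 3I)^3) \ ker((A - 3I)^2), then set v_{i+1} = (A - 3I) v_i.

One such chain is v_1 = [[-8, 0, 1, 0, 3]]^T, v_2 = [[1, 1, 1, 1, 0]]^T, v_3 = [[-4, 0, -1, 1, 2]]^T. Check: (A - 3I) v_3 = [[0, 0, 0, 0, 0]]^T = 0.

v_1 = [[-8, 0, 1, 0, 3]]^T, v_2 = [[1, 1, 1, 1, 0]]^T, v_3 = [[-4, 0, -1, 1, 2]]^T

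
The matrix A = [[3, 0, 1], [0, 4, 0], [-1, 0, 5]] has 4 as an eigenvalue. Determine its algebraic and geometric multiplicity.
algebraic multiplicity 3, geometric multiplicity 2

The characteristic polynomial is (x - 4)^3, so the factor x - 4 appears with exponent 3: the algebraic multiplicity is 3.

rank(A - 4I) = 1, so the eigenspace has dimension 3 - 1 = 2: the geometric multiplicity is 2.

Since 2 < 3, A is not diagonalizable.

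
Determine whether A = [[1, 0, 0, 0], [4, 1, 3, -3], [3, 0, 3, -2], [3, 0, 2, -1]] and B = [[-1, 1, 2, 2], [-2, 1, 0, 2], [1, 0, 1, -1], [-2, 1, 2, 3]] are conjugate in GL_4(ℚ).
Two matrices over a field are similar if and only if they have the same invariant factors.

Both A and B have characteristic polynomial (x - 1)^4 and minimal polynomial (x - 1)^2. Computing further, both have invariant factors (x - 1)^2, (x - 1)^2. Hence A and B are similar.

Yes.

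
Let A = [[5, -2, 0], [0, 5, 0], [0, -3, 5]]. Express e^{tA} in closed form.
A has Jordan form J = [[5, 1, 0], [0, 5, 0], [0, 0, 5]] with A = PJP^{-1}, so e^{tA} = P e^{tJ} P^{-1}.

For a Jordan block J_k(λ), e^{tJ_k(λ)} = e^{λt} · (I + tN + t^2 N^2/2! + ... + t^{k-1} N^{k-1}/(k-1)!) where N is the nilpotent superdiagonal part.

Assembling the blocks and conjugating back gives the entries of e^{tA} as shown above.

e^{tA} = [[e^{5*t}, -2*t*e^{5*t}, 0], [0, e^{5*t}, 0], [0, -3*t*e^{5*t}, e^{5*t}]]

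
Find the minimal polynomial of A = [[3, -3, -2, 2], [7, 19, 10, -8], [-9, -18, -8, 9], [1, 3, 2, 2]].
The characteristic polynomial factors as (x - 4)^4. The minimal polynomial is ∏(x - λ)^{k_λ} where k_λ is the size of the largest Jordan block at λ.

For λ = 4: rank(A - 4I) = 2, and the largest Jordan block has size 2 (the smallest k with rank((A - 4I)^k) = rank((A - 4I)^(k+1))).

So m_A(x) = (x - 4)^2.

m_A(x) = (x - 4)^2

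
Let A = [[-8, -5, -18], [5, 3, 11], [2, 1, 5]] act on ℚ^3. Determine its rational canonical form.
R = [[0, 0, 1], [1, 0, -1], [0, 1, 0]]

The invariant factors of A (the non-unit diagonal entries of the Smith normal form of xI - A over ℚ[x]) are x^3 + x - 1, each dividing the next. The characteristic polynomial is their product, x^3 + x - 1.

The rational canonical form is the block-diagonal matrix of companion matrices C(f_i):
R = [[0, 0, 1], [1, 0, -1], [0, 1, 0]].

Note the characteristic polynomial does not split into linear factors over ℚ, so A has no Jordan form over ℚ; the rational canonical form exists over any field.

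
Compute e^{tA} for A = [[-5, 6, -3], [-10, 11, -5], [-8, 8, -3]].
e^{tA} = [[(1 - 6*t)*e^{t}, 6*t*e^{t}, -3*t*e^{t}], [-10*t*e^{t}, (10*t + 1)*e^{t}, -5*t*e^{t}], [-8*t*e^{t}, 8*t*e^{t}, (1 - 4*t)*e^{t}]]

A has Jordan form J = [[1, 1, 0], [0, 1, 0], [0, 0, 1]] with A = PJP^{-1}, so e^{tA} = P e^{tJ} P^{-1}.

For a Jordan block J_k(λ), e^{tJ_k(λ)} = e^{λt} · (I + tN + t^2 N^2/2! + ... + t^{k-1} N^{k-1}/(k-1)!) where N is the nilpotent superdiagonal part.

Assembling the blocks and conjugating back gives the entries of e^{tA} as shown above.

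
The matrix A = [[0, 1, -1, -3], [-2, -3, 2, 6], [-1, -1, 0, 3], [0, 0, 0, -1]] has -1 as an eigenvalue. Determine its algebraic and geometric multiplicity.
The characteristic polynomial is (x + 1)^4, so the factor x + 1 appears with exponent 4: the algebraic multiplicity is 4.

rank(A + I) = 1, so the eigenspace has dimension 4 - 1 = 3: the geometric multiplicity is 3.

Since 3 < 4, A is not diagonalizable.

algebraic multiplicity 4, geometric multiplicity 3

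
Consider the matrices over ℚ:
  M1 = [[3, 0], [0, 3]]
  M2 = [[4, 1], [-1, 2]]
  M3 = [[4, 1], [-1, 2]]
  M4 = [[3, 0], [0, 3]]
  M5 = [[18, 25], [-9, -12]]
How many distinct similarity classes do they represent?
2 classes: {M1, M4}, {M2, M3, M5}

Characteristic polynomials: χ_{M1} = (x - 3)^2, χ_{M2} = (x - 3)^2, χ_{M3} = (x - 3)^2, χ_{M4} = (x - 3)^2, χ_{M5} = (x - 3)^2.

{M1, M4}: invariant factors x - 3, x - 3.

{M2, M3, M5}: invariant factors (x - 3)^2.

Matrices are similar if and only if their invariant-factor lists agree; the partition into similarity classes is {M1, M4}, {M2, M3, M5}.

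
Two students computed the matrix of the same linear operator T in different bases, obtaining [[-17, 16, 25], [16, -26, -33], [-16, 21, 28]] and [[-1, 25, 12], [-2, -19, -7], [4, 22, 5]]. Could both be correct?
Yes.

Two matrices over a field are similar if and only if they have the same invariant factors.

Both A and B have characteristic polynomial (x + 5)^3 and minimal polynomial (x + 5)^3. Computing further, both have invariant factors (x + 5)^3. Hence A and B are similar.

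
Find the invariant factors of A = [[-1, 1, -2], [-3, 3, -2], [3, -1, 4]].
x - 2, (x - 2)^2

The Jordan structure of A has elementary divisors (x - 2)^2, (x - 2). Arranging the block sizes at each eigenvalue in decreasing order and taking row products gives the invariant factors.

Invariant factors (smallest first, each dividing the next): x - 2, (x - 2)^2.

Check: the last factor (x - 2)^2 is the minimal polynomial, and the product (x - 2)^3 is the characteristic polynomial.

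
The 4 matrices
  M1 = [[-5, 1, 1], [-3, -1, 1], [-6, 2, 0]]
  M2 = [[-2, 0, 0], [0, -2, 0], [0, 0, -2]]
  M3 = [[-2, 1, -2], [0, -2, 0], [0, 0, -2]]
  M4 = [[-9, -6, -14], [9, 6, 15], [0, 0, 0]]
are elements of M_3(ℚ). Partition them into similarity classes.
3 classes: {M1, M3}, {M2}, {M4}

Characteristic polynomials: χ_{M1} = (x + 2)^3, χ_{M2} = (x + 2)^3, χ_{M3} = (x + 2)^3, χ_{M4} = x^2(x + 3).

{M1, M3}: invariant factors x + 2, (x + 2)^2.

{M2}: invariant factors x + 2, x + 2, x + 2.

{M4}: invariant factors x^2(x + 3).

Matrices are similar if and only if their invariant-factor lists agree; the partition into similarity classes is {M1, M3}, {M2}, {M4}.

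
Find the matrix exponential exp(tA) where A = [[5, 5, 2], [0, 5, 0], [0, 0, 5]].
e^{tA} = [[e^{5*t}, 5*t*e^{5*t}, 2*t*e^{5*t}], [0, e^{5*t}, 0], [0, 0, e^{5*t}]]

A has Jordan form J = [[5, 1, 0], [0, 5, 0], [0, 0, 5]] with A = PJP^{-1}, so e^{tA} = P e^{tJ} P^{-1}.

For a Jordan block J_k(λ), e^{tJ_k(λ)} = e^{λt} · (I + tN + t^2 N^2/2! + ... + t^{k-1} N^{k-1}/(k-1)!) where N is the nilpotent superdiagonal part.

Assembling the blocks and conjugating back gives the entries of e^{tA} as shown above.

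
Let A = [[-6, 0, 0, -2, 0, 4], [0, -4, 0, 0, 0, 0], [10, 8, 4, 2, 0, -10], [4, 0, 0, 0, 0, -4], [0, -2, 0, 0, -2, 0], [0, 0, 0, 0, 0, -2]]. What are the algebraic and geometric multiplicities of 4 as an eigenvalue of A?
algebraic multiplicity 1, geometric multiplicity 1

The characteristic polynomial is (x - 4)(x + 2)^3(x + 4)^2, so the factor x - 4 appears with exponent 1: the algebraic multiplicity is 1.

rank(A - 4I) = 5, so the eigenspace has dimension 6 - 5 = 1: the geometric multiplicity is 1.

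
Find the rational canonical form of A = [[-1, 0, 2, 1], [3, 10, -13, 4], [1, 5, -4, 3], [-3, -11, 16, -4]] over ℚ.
The invariant factors of A (the non-unit diagonal entries of the Smith normal form of xI - A over ℚ[x]) are (x - 1)(x^3 - 4x - 1), each dividing the next. The characteristic polynomial is their product, (x - 1)(x^3 - 4x - 1).

The rational canonical form is the block-diagonal matrix of companion matrices C(f_i):
R = [[0, 0, 0, -1], [1, 0, 0, -3], [0, 1, 0, 4], [0, 0, 1, 1]].

Note the characteristic polynomial does not split into linear factors over ℚ, so A has no Jordan form over ℚ; the rational canonical form exists over any field.

R = [[0, 0, 0, -1], [1, 0, 0, -3], [0, 1, 0, 4], [0, 0, 1, 1]]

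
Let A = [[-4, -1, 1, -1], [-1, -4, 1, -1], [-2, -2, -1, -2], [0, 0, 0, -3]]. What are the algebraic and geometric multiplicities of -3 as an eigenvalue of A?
algebraic multiplicity 4, geometric multiplicity 3

The characteristic polynomial is (x + 3)^4, so the factor x + 3 appears with exponent 4: the algebraic multiplicity is 4.

rank(A + 3I) = 1, so the eigenspace has dimension 4 - 1 = 3: the geometric multiplicity is 3.

Since 3 < 4, A is not diagonalizable.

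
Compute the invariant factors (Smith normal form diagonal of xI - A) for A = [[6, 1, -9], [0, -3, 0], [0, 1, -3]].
The Jordan structure of A has elementary divisors (x + 3)^2, (x - 6). Arranging the block sizes at each eigenvalue in decreasing order and taking row products gives the invariant factors.

Invariant factors (smallest first, each dividing the next): (x - 6)(x + 3)^2.

Check: the last factor (x - 6)(x + 3)^2 is the minimal polynomial, and the product (x - 6)(x + 3)^2 is the characteristic polynomial.

(x - 6)(x + 3)^2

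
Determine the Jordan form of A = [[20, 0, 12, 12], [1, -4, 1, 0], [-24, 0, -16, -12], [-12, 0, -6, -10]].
J = [[-4, 1, 0, 0], [0, -4, 0, 0], [0, 0, -4, 0], [0, 0, 0, 2]]

The characteristic polynomial is det(xI - A) = (x - 2)(x + 4)^3, so the eigenvalues are -4 (algebraic multiplicity 3), 2 (algebraic multiplicity 1).

For λ = -4: rank(A + 4I) = 2, rank((A + 4I)^2) = 1. The eigenspace has dimension 4 - 2 = 2, so there are 2 Jordan blocks; the rank sequence gives block sizes [2, 1].

For λ = 2: algebraic multiplicity 1 gives one 1×1 block.

Assembling the blocks gives the Jordan form J above.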